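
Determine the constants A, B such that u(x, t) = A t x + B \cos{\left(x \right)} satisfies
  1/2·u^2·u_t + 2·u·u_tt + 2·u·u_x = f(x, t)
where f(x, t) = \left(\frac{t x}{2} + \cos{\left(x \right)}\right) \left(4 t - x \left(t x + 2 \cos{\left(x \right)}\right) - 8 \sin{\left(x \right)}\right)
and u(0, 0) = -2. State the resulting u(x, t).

Substitute the ansatz u = A t x + B \cos{\left(x \right)} into the left-hand side.
Derivatives of the ansatz:
  u_t = A x
  u_tt = 0
  u_x = A t - B \sin{\left(x \right)}
Term by term:
  1/2·u^2·u_t = \frac{A^{3} t^{2} x^{3}}{2} + A^{2} B t x^{2} \cos{\left(x \right)} + \frac{A B^{2} x \cos^{2}{\left(x \right)}}{2}
  2·u·u_tt = 0
  2·u·u_x = 2 A^{2} t^{2} x - 2 A B t x \sin{\left(x \right)} + 2 A B t \cos{\left(x \right)} - 2 B^{2} \sin{\left(x \right)} \cos{\left(x \right)}
So the left-hand side equals
  \frac{A^{3} t^{2} x^{3}}{2} + A^{2} B t x^{2} \cos{\left(x \right)} + 2 A^{2} t^{2} x + \frac{A B^{2} x \cos^{2}{\left(x \right)}}{2} - 2 A B t x \sin{\left(x \right)} + 2 A B t \cos{\left(x \right)} - 2 B^{2} \sin{\left(x \right)} \cos{\left(x \right)}
This must equal f(x, t) identically; expanded, f = - \frac{t^{2} x^{3}}{2} + 2 t^{2} x - 2 t x^{2} \cos{\left(x \right)} - 4 t x \sin{\left(x \right)} + 4 t \cos{\left(x \right)} - 2 x \cos^{2}{\left(x \right)} - 8 \sin{\left(x \right)} \cos{\left(x \right)}.
Matching coefficients of the independent functions:
  [t \cos{\left(x \right)}]:  2 A B = 4
  [t^{2} x]:  2 A^{2} = 2
  [t^{2} x^{3}]:  \frac{A^{3}}{2} = - \frac{1}{2}
  [x \cos^{2}{\left(x \right)}]:  \frac{A B^{2}}{2} = -2
  [\sin{\left(x \right)} \cos{\left(x \right)}]:  - 2 B^{2} = -8
  [t x \sin{\left(x \right)}]:  - 2 A B = -4
  [t x^{2} \cos{\left(x \right)}]:  A^{2} B = -2
Solving: A = -1, B = -2.
Check against the point condition:
  u(0, 0) = -2  ⟹  B = -2  ✓
Hence u(x, t) = - t x - 2 \cos{\left(x \right)}.

Answer: u(x, t) = - t x - 2 \cos{\left(x \right)}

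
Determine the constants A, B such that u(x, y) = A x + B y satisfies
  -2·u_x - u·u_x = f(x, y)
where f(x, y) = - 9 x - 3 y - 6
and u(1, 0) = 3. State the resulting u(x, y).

Answer: u(x, y) = 3 x + y

Derivation:
Substitute the ansatz u = A x + B y into the left-hand side.
Derivatives of the ansatz:
  u_x = A
Term by term:
  -2·u_x = - 2 A
  -u·u_x = - A^{2} x - A B y
So the left-hand side equals
  - A^{2} x - A B y - 2 A
This must equal f(x, y) = - 9 x - 3 y - 6 identically.
Matching coefficients of the independent functions:
  [constant term]:  - 2 A = -6
  [x]:  - A^{2} = -9
  [y]:  - A B = -3
Solving: A = 3, B = 1.
Check against the point condition:
  u(1, 0) = 3  ⟹  A = 3  ✓
Hence u(x, y) = 3 x + y.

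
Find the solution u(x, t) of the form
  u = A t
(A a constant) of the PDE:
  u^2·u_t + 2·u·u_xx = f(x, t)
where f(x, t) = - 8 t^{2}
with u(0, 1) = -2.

Answer: u(x, t) = - 2 t

Derivation:
Substitute the ansatz u = A t into the left-hand side.
Derivatives of the ansatz:
  u_t = A
  u_xx = 0
Term by term:
  u^2·u_t = A^{3} t^{2}
  2·u·u_xx = 0
So the left-hand side equals
  A^{3} t^{2}
This must equal f(x, t) = - 8 t^{2} identically.
Matching coefficients of the independent functions:
  [t^{2}]:  A^{3} = -8
Solving: A = -2.
Check against the point condition:
  u(0, 1) = -2  ⟹  A = -2  ✓
Hence u(x, t) = - 2 t.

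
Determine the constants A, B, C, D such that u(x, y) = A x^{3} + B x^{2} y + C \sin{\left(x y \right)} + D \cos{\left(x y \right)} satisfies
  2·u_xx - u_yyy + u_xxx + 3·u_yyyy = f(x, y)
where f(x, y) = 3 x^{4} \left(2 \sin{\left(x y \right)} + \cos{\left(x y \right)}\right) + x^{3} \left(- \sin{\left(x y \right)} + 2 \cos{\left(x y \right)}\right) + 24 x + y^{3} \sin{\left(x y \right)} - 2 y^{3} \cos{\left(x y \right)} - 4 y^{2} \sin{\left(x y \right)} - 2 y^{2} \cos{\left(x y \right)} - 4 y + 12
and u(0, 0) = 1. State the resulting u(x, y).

Answer: u(x, y) = 2 x^{3} - x^{2} y + 2 \sin{\left(x y \right)} + \cos{\left(x y \right)}

Derivation:
Substitute the ansatz u = A x^{3} + B x^{2} y + C \sin{\left(x y \right)} + D \cos{\left(x y \right)} into the left-hand side.
Derivatives of the ansatz:
  u_xx = 6 A x + 2 B y - C y^{2} \sin{\left(x y \right)} - D y^{2} \cos{\left(x y \right)}
  u_yyy = - C x^{3} \cos{\left(x y \right)} + D x^{3} \sin{\left(x y \right)}
  u_xxx = 6 A - C y^{3} \cos{\left(x y \right)} + D y^{3} \sin{\left(x y \right)}
  u_yyyy = C x^{4} \sin{\left(x y \right)} + D x^{4} \cos{\left(x y \right)}
Term by term:
  2·u_xx = 12 A x + 4 B y - 2 C y^{2} \sin{\left(x y \right)} - 2 D y^{2} \cos{\left(x y \right)}
  -u_yyy = C x^{3} \cos{\left(x y \right)} - D x^{3} \sin{\left(x y \right)}
  u_xxx = 6 A - C y^{3} \cos{\left(x y \right)} + D y^{3} \sin{\left(x y \right)}
  3·u_yyyy = 3 C x^{4} \sin{\left(x y \right)} + 3 D x^{4} \cos{\left(x y \right)}
So the left-hand side equals
  12 A x + 6 A + 4 B y + 3 C x^{4} \sin{\left(x y \right)} + C x^{3} \cos{\left(x y \right)} - C y^{3} \cos{\left(x y \right)} - 2 C y^{2} \sin{\left(x y \right)} + 3 D x^{4} \cos{\left(x y \right)} - D x^{3} \sin{\left(x y \right)} + D y^{3} \sin{\left(x y \right)} - 2 D y^{2} \cos{\left(x y \right)}
This must equal f(x, y) identically; expanded, f = 6 x^{4} \sin{\left(x y \right)} + 3 x^{4} \cos{\left(x y \right)} - x^{3} \sin{\left(x y \right)} + 2 x^{3} \cos{\left(x y \right)} + 24 x + y^{3} \sin{\left(x y \right)} - 2 y^{3} \cos{\left(x y \right)} - 4 y^{2} \sin{\left(x y \right)} - 2 y^{2} \cos{\left(x y \right)} - 4 y + 12.
Matching coefficients of the independent functions:
  [constant term]:  6 A = 12
  [x]:  12 A = 24
  [y]:  4 B = -4
  [x^{3} \sin{\left(x y \right)}]:  - D = -1
  [x^{3} \cos{\left(x y \right)}]:  C = 2
  [x^{4} \sin{\left(x y \right)}]:  3 C = 6
  [x^{4} \cos{\left(x y \right)}]:  3 D = 3
  [y^{2} \sin{\left(x y \right)}]:  - 2 C = -4
  [y^{2} \cos{\left(x y \right)}]:  - 2 D = -2
  [y^{3} \sin{\left(x y \right)}]:  D = 1
  [y^{3} \cos{\left(x y \right)}]:  - C = -2
Solving: A = 2, B = -1, C = 2, D = 1.
Check against the point condition:
  u(0, 0) = 1  ⟹  D = 1  ✓
Hence u(x, y) = 2 x^{3} - x^{2} y + 2 \sin{\left(x y \right)} + \cos{\left(x y \right)}.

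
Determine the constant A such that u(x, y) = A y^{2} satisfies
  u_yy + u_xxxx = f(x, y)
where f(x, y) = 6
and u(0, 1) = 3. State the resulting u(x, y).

Substitute the ansatz u = A y^{2} into the left-hand side.
Derivatives of the ansatz:
  u_yy = 2 A
  u_xxxx = 0
Term by term:
  u_yy = 2 A
  u_xxxx = 0
So the left-hand side equals
  2 A
This must equal f(x, y) = 6 identically.
Matching coefficients of the independent functions:
  [constant term]:  2 A = 6
Solving: A = 3.
Check against the point condition:
  u(0, 1) = 3  ⟹  A = 3  ✓
Hence u(x, y) = 3 y^{2}.

Answer: u(x, y) = 3 y^{2}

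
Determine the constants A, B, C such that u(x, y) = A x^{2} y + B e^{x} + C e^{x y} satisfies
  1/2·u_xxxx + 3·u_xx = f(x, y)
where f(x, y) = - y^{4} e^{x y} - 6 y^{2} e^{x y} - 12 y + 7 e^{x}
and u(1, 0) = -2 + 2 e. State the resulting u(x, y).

Substitute the ansatz u = A x^{2} y + B e^{x} + C e^{x y} into the left-hand side.
Derivatives of the ansatz:
  u_xxxx = B e^{x} + C y^{4} e^{x y}
  u_xx = 2 A y + B e^{x} + C y^{2} e^{x y}
Term by term:
  1/2·u_xxxx = \frac{B e^{x}}{2} + \frac{C y^{4} e^{x y}}{2}
  3·u_xx = 6 A y + 3 B e^{x} + 3 C y^{2} e^{x y}
So the left-hand side equals
  6 A y + \frac{7 B e^{x}}{2} + \frac{C y^{4} e^{x y}}{2} + 3 C y^{2} e^{x y}
This must equal f(x, y) = - y^{4} e^{x y} - 6 y^{2} e^{x y} - 12 y + 7 e^{x} identically.
Matching coefficients of the independent functions:
  [y]:  6 A = -12
  [y^{2} e^{x y}]:  3 C = -6
  [y^{4} e^{x y}]:  \frac{C}{2} = -1
  [e^{x}]:  \frac{7 B}{2} = 7
Solving: A = -2, B = 2, C = -2.
Check against the point condition:
  u(1, 0) = -2 + 2 e  ⟹  e B + C = -2 + 2 e  ✓
Hence u(x, y) = - 2 x^{2} y + 2 e^{x} - 2 e^{x y}.

Answer: u(x, y) = - 2 x^{2} y + 2 e^{x} - 2 e^{x y}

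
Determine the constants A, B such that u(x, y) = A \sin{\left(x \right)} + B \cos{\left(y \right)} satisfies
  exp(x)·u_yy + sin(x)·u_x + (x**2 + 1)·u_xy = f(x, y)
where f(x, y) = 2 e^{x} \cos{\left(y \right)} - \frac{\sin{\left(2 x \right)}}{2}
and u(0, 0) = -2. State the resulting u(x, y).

Substitute the ansatz u = A \sin{\left(x \right)} + B \cos{\left(y \right)} into the left-hand side.
Derivatives of the ansatz:
  u_yy = - B \cos{\left(y \right)}
  u_x = A \cos{\left(x \right)}
  u_xy = 0
Term by term:
  exp(x)·u_yy = - B e^{x} \cos{\left(y \right)}
  sin(x)·u_x = A \sin{\left(x \right)} \cos{\left(x \right)}
  (x**2 + 1)·u_xy = 0
So the left-hand side equals
  A \sin{\left(x \right)} \cos{\left(x \right)} - B e^{x} \cos{\left(y \right)}
This must equal f(x, y) identically; expanded, f = 2 e^{x} \cos{\left(y \right)} - \sin{\left(x \right)} \cos{\left(x \right)}.
Matching coefficients of the independent functions:
  [e^{x} \cos{\left(y \right)}]:  - B = 2
  [\sin{\left(x \right)} \cos{\left(x \right)}]:  A = -1
Solving: A = -1, B = -2.
Check against the point condition:
  u(0, 0) = -2  ⟹  B = -2  ✓
Hence u(x, y) = - \sin{\left(x \right)} - 2 \cos{\left(y \right)}.

Answer: u(x, y) = - \sin{\left(x \right)} - 2 \cos{\left(y \right)}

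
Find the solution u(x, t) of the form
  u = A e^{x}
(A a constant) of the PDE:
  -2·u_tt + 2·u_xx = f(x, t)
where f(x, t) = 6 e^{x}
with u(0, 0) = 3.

Substitute the ansatz u = A e^{x} into the left-hand side.
Derivatives of the ansatz:
  u_tt = 0
  u_xx = A e^{x}
Term by term:
  -2·u_tt = 0
  2·u_xx = 2 A e^{x}
So the left-hand side equals
  2 A e^{x}
This must equal f(x, t) = 6 e^{x} identically.
Matching coefficients of the independent functions:
  [e^{x}]:  2 A = 6
Solving: A = 3.
Check against the point condition:
  u(0, 0) = 3  ⟹  A = 3  ✓
Hence u(x, t) = 3 e^{x}.

Answer: u(x, t) = 3 e^{x}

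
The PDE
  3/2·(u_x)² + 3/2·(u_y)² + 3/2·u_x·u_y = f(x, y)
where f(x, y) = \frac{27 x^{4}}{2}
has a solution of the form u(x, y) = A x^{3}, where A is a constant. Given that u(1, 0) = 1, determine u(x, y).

Substitute the ansatz u = A x^{3} into the left-hand side.
Derivatives of the ansatz:
  u_x = 3 A x^{2}
  u_y = 0
Term by term:
  3/2·(u_x)² = \frac{27 A^{2} x^{4}}{2}
  3/2·(u_y)² = 0
  3/2·u_x·u_y = 0
So the left-hand side equals
  \frac{27 A^{2} x^{4}}{2}
This must equal f(x, y) = \frac{27 x^{4}}{2} identically.
Matching coefficients of the independent functions:
  [x^{4}]:  \frac{27 A^{2}}{2} = \frac{27}{2}
These equations allow (A) = (-1) or (1).
Impose the point condition(s):
  u(1, 0) = 1  ⟹  A = 1
Only A = 1 satisfies everything.
Hence u(x, y) = x^{3}.

Answer: u(x, y) = x^{3}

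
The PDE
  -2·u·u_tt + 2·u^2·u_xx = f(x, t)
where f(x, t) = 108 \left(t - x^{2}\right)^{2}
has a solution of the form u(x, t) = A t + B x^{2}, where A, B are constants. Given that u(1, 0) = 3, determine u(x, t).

Answer: u(x, t) = - 3 t + 3 x^{2}

Derivation:
Substitute the ansatz u = A t + B x^{2} into the left-hand side.
Derivatives of the ansatz:
  u_tt = 0
  u_xx = 2 B
Term by term:
  -2·u·u_tt = 0
  2·u^2·u_xx = 4 A^{2} B t^{2} + 8 A B^{2} t x^{2} + 4 B^{3} x^{4}
So the left-hand side equals
  4 A^{2} B t^{2} + 8 A B^{2} t x^{2} + 4 B^{3} x^{4}
This must equal f(x, t) identically; expanded, f = 108 t^{2} - 216 t x^{2} + 108 x^{4}.
Matching coefficients of the independent functions:
  [t^{2}]:  4 A^{2} B = 108
  [x^{4}]:  4 B^{3} = 108
  [t x^{2}]:  8 A B^{2} = -216
Solving: A = -3, B = 3.
Check against the point condition:
  u(1, 0) = 3  ⟹  B = 3  ✓
Hence u(x, t) = - 3 t + 3 x^{2}.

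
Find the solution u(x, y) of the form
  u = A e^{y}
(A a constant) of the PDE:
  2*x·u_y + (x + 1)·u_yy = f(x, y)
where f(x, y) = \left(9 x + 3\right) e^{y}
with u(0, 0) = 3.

Substitute the ansatz u = A e^{y} into the left-hand side.
Derivatives of the ansatz:
  u_y = A e^{y}
  u_yy = A e^{y}
Term by term:
  2*x·u_y = 2 A x e^{y}
  (x + 1)·u_yy = A x e^{y} + A e^{y}
So the left-hand side equals
  3 A x e^{y} + A e^{y}
This must equal f(x, y) identically; expanded, f = 9 x e^{y} + 3 e^{y}.
Matching coefficients of the independent functions:
  [x e^{y}]:  3 A = 9
  [e^{y}]:  A = 3
Solving: A = 3.
Check against the point condition:
  u(0, 0) = 3  ⟹  A = 3  ✓
Hence u(x, y) = 3 e^{y}.

Answer: u(x, y) = 3 e^{y}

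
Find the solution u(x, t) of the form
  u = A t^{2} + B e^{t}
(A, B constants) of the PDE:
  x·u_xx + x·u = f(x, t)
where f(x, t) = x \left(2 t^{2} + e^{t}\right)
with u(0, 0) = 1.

Answer: u(x, t) = 2 t^{2} + e^{t}

Derivation:
Substitute the ansatz u = A t^{2} + B e^{t} into the left-hand side.
Derivatives of the ansatz:
  u_xx = 0
Term by term:
  x·u_xx = 0
  x·u = A t^{2} x + B x e^{t}
So the left-hand side equals
  A t^{2} x + B x e^{t}
This must equal f(x, t) = x \left(2 t^{2} + e^{t}\right) identically.
Matching coefficients of the independent functions:
  [t^{2} x]:  A = 2
  [x e^{t}]:  B = 1
Solving: A = 2, B = 1.
Check against the point condition:
  u(0, 0) = 1  ⟹  B = 1  ✓
Hence u(x, t) = 2 t^{2} + e^{t}.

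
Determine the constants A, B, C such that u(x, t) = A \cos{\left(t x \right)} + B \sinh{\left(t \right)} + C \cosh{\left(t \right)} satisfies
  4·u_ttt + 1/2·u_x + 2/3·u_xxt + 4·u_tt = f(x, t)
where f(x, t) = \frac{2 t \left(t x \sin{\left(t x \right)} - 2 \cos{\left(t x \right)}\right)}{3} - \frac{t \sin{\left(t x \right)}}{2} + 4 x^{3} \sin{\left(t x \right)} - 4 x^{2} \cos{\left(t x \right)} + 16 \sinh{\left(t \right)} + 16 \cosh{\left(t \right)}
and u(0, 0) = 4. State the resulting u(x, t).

Substitute the ansatz u = A \cos{\left(t x \right)} + B \sinh{\left(t \right)} + C \cosh{\left(t \right)} into the left-hand side.
Derivatives of the ansatz:
  u_ttt = A x^{3} \sin{\left(t x \right)} + B \cosh{\left(t \right)} + C \sinh{\left(t \right)}
  u_x = - A t \sin{\left(t x \right)}
  u_xxt = A t^{2} x \sin{\left(t x \right)} - 2 A t \cos{\left(t x \right)}
  u_tt = - A x^{2} \cos{\left(t x \right)} + B \sinh{\left(t \right)} + C \cosh{\left(t \right)}
Term by term:
  4·u_ttt = 4 A x^{3} \sin{\left(t x \right)} + 4 B \cosh{\left(t \right)} + 4 C \sinh{\left(t \right)}
  1/2·u_x = - \frac{A t \sin{\left(t x \right)}}{2}
  2/3·u_xxt = \frac{2 A t^{2} x \sin{\left(t x \right)}}{3} - \frac{4 A t \cos{\left(t x \right)}}{3}
  4·u_tt = - 4 A x^{2} \cos{\left(t x \right)} + 4 B \sinh{\left(t \right)} + 4 C \cosh{\left(t \right)}
So the left-hand side equals
  \frac{2 A t^{2} x \sin{\left(t x \right)}}{3} - \frac{A t \sin{\left(t x \right)}}{2} - \frac{4 A t \cos{\left(t x \right)}}{3} + 4 A x^{3} \sin{\left(t x \right)} - 4 A x^{2} \cos{\left(t x \right)} + 4 B \sinh{\left(t \right)} + 4 B \cosh{\left(t \right)} + 4 C \sinh{\left(t \right)} + 4 C \cosh{\left(t \right)}
This must equal f(x, t) identically; expanded, f = \frac{2 t^{2} x \sin{\left(t x \right)}}{3} - \frac{t \sin{\left(t x \right)}}{2} - \frac{4 t \cos{\left(t x \right)}}{3} + 4 x^{3} \sin{\left(t x \right)} - 4 x^{2} \cos{\left(t x \right)} + 16 \sinh{\left(t \right)} + 16 \cosh{\left(t \right)}.
Matching coefficients of the independent functions:
  [t \sin{\left(t x \right)}]:  - \frac{A}{2} = - \frac{1}{2}
  [t \cos{\left(t x \right)}]:  - \frac{4 A}{3} = - \frac{4}{3}
  [x^{2} \cos{\left(t x \right)}]:  - 4 A = -4
  [x^{3} \sin{\left(t x \right)}]:  4 A = 4
  [t^{2} x \sin{\left(t x \right)}]:  \frac{2 A}{3} = \frac{2}{3}
  [\sinh{\left(t \right)}, \cosh{\left(t \right)}]:  4 B + 4 C = 16
These equations do not fix every constant; impose the point condition(s):
  u(0, 0) = 4  ⟹  A + C = 4
Solving the combined system: A = 1, B = 1, C = 3.
Hence u(x, t) = \cos{\left(t x \right)} + \sinh{\left(t \right)} + 3 \cosh{\left(t \right)}.

Answer: u(x, t) = \cos{\left(t x \right)} + \sinh{\left(t \right)} + 3 \cosh{\left(t \right)}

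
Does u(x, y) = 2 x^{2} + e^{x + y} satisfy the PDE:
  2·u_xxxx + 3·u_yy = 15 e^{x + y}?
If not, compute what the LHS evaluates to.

Answer: No, the LHS evaluates to 5 e^{x + y}

Derivation:
Evaluate each term of the left-hand side for u = 2 x^{2} + e^{x + y}.
Derivatives:
  u_xxxx = e^{x} e^{y}
  u_yy = e^{x} e^{y}
Terms:
  2·u_xxxx = 2 e^{x + y}
  3·u_yy = 3 e^{x + y}
Sum: LHS = 5 e^{x + y}
Given right-hand side: 15 e^{x + y}. Difference LHS − RHS = - 10 e^{x + y} ≠ 0, so u is not a solution.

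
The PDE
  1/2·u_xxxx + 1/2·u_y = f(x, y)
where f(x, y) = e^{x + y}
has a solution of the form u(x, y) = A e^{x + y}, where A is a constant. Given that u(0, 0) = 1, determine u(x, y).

Answer: u(x, y) = e^{x + y}

Derivation:
Substitute the ansatz u = A e^{x + y} into the left-hand side.
Derivatives of the ansatz:
  u_xxxx = A e^{x} e^{y}
  u_y = A e^{x} e^{y}
Term by term:
  1/2·u_xxxx = \frac{A e^{x} e^{y}}{2}
  1/2·u_y = \frac{A e^{x} e^{y}}{2}
So the left-hand side equals
  A e^{x} e^{y}
This must equal f(x, y) identically; expanded, f = e^{x} e^{y}.
Matching coefficients of the independent functions:
  [e^{x} e^{y}]:  A = 1
Solving: A = 1.
Check against the point condition:
  u(0, 0) = 1  ⟹  A = 1  ✓
Hence u(x, y) = e^{x + y}.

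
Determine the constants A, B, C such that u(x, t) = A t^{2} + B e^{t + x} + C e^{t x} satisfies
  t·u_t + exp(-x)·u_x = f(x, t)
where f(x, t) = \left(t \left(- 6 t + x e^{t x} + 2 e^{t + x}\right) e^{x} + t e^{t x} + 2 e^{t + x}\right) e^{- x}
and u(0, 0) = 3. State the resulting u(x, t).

Substitute the ansatz u = A t^{2} + B e^{t + x} + C e^{t x} into the left-hand side.
Derivatives of the ansatz:
  u_t = 2 A t + B e^{t} e^{x} + C x e^{t x}
  u_x = B e^{t} e^{x} + C t e^{t x}
Term by term:
  t·u_t = 2 A t^{2} + B t e^{t} e^{x} + C t x e^{t x}
  exp(-x)·u_x = B e^{t} + C t e^{- x} e^{t x}
So the left-hand side equals
  2 A t^{2} + B t e^{t} e^{x} + B e^{t} + C t x e^{t x} + C t e^{- x} e^{t x}
This must equal f(x, t) identically; expanded, f = - 6 t^{2} + t x e^{t x} + 2 t e^{t} e^{x} + t e^{- x} e^{t x} + 2 e^{t}.
Matching coefficients of the independent functions:
  [t^{2}]:  2 A = -6
  [t x e^{t x}, t e^{- x} e^{t x}]:  C = 1
  [t e^{t} e^{x}, e^{t}]:  B = 2
Solving: A = -3, B = 2, C = 1.
Check against the point condition:
  u(0, 0) = 3  ⟹  B + C = 3  ✓
Hence u(x, t) = - 3 t^{2} + e^{t x} + 2 e^{t + x}.

Answer: u(x, t) = - 3 t^{2} + e^{t x} + 2 e^{t + x}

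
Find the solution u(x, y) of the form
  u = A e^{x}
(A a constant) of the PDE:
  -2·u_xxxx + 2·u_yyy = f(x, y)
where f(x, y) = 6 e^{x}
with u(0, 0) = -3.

Substitute the ansatz u = A e^{x} into the left-hand side.
Derivatives of the ansatz:
  u_xxxx = A e^{x}
  u_yyy = 0
Term by term:
  -2·u_xxxx = - 2 A e^{x}
  2·u_yyy = 0
So the left-hand side equals
  - 2 A e^{x}
This must equal f(x, y) = 6 e^{x} identically.
Matching coefficients of the independent functions:
  [e^{x}]:  - 2 A = 6
Solving: A = -3.
Check against the point condition:
  u(0, 0) = -3  ⟹  A = -3  ✓
Hence u(x, y) = - 3 e^{x}.

Answer: u(x, y) = - 3 e^{x}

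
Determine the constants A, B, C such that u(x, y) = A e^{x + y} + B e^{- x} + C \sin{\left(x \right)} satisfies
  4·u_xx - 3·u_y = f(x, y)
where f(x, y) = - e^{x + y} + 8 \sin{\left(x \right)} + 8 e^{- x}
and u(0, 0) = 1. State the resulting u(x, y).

Substitute the ansatz u = A e^{x + y} + B e^{- x} + C \sin{\left(x \right)} into the left-hand side.
Derivatives of the ansatz:
  u_xx = A e^{x} e^{y} + B e^{- x} - C \sin{\left(x \right)}
  u_y = A e^{x} e^{y}
Term by term:
  4·u_xx = 4 A e^{x} e^{y} + 4 B e^{- x} - 4 C \sin{\left(x \right)}
  -3·u_y = - 3 A e^{x} e^{y}
So the left-hand side equals
  A e^{x} e^{y} + 4 B e^{- x} - 4 C \sin{\left(x \right)}
This must equal f(x, y) identically; expanded, f = - e^{x} e^{y} + 8 \sin{\left(x \right)} + 8 e^{- x}.
Matching coefficients of the independent functions:
  [e^{x} e^{y}]:  A = -1
  [e^{- x}]:  4 B = 8
  [\sin{\left(x \right)}]:  - 4 C = 8
Solving: A = -1, B = 2, C = -2.
Check against the point condition:
  u(0, 0) = 1  ⟹  A + B = 1  ✓
Hence u(x, y) = - e^{x + y} - 2 \sin{\left(x \right)} + 2 e^{- x}.

Answer: u(x, y) = - e^{x + y} - 2 \sin{\left(x \right)} + 2 e^{- x}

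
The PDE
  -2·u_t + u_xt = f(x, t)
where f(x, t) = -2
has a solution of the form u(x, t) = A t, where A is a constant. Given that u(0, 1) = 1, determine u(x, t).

Answer: u(x, t) = t

Derivation:
Substitute the ansatz u = A t into the left-hand side.
Derivatives of the ansatz:
  u_t = A
  u_xt = 0
Term by term:
  -2·u_t = - 2 A
  u_xt = 0
So the left-hand side equals
  - 2 A
This must equal f(x, t) = -2 identically.
Matching coefficients of the independent functions:
  [constant term]:  - 2 A = -2
Solving: A = 1.
Check against the point condition:
  u(0, 1) = 1  ⟹  A = 1  ✓
Hence u(x, t) = t.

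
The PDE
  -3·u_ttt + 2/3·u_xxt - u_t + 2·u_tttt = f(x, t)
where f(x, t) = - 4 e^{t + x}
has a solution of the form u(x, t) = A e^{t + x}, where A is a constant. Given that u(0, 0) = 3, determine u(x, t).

Substitute the ansatz u = A e^{t + x} into the left-hand side.
Derivatives of the ansatz:
  u_ttt = A e^{t} e^{x}
  u_xxt = A e^{t} e^{x}
  u_t = A e^{t} e^{x}
  u_tttt = A e^{t} e^{x}
Term by term:
  -3·u_ttt = - 3 A e^{t} e^{x}
  2/3·u_xxt = \frac{2 A e^{t} e^{x}}{3}
  -u_t = - A e^{t} e^{x}
  2·u_tttt = 2 A e^{t} e^{x}
So the left-hand side equals
  - \frac{4 A e^{t} e^{x}}{3}
This must equal f(x, t) identically; expanded, f = - 4 e^{t} e^{x}.
Matching coefficients of the independent functions:
  [e^{t} e^{x}]:  - \frac{4 A}{3} = -4
Solving: A = 3.
Check against the point condition:
  u(0, 0) = 3  ⟹  A = 3  ✓
Hence u(x, t) = 3 e^{t + x}.

Answer: u(x, t) = 3 e^{t + x}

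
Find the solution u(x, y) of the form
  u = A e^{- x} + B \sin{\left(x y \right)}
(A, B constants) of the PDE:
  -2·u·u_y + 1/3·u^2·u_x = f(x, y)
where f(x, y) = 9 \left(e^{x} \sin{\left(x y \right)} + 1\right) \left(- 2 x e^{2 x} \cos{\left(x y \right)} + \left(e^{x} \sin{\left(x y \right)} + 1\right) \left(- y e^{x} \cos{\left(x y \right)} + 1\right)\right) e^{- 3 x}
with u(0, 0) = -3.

Substitute the ansatz u = A e^{- x} + B \sin{\left(x y \right)} into the left-hand side.
Derivatives of the ansatz:
  u_y = B x \cos{\left(x y \right)}
  u_x = - A e^{- x} + B y \cos{\left(x y \right)}
Term by term:
  -2·u·u_y = - 2 A B x e^{- x} \cos{\left(x y \right)} - 2 B^{2} x \sin{\left(x y \right)} \cos{\left(x y \right)}
  1/3·u^2·u_x = - \frac{A^{3} e^{- 3 x}}{3} + \frac{A^{2} B y e^{- 2 x} \cos{\left(x y \right)}}{3} - \frac{2 A^{2} B e^{- 2 x} \sin{\left(x y \right)}}{3} + \frac{2 A B^{2} y e^{- x} \sin{\left(x y \right)} \cos{\left(x y \right)}}{3} - \frac{A B^{2} e^{- x} \sin^{2}{\left(x y \right)}}{3} + \frac{B^{3} y \sin^{2}{\left(x y \right)} \cos{\left(x y \right)}}{3}
So the left-hand side equals
  - \frac{A^{3} e^{- 3 x}}{3} + \frac{A^{2} B y e^{- 2 x} \cos{\left(x y \right)}}{3} - \frac{2 A^{2} B e^{- 2 x} \sin{\left(x y \right)}}{3} + \frac{2 A B^{2} y e^{- x} \sin{\left(x y \right)} \cos{\left(x y \right)}}{3} - \frac{A B^{2} e^{- x} \sin^{2}{\left(x y \right)}}{3} - 2 A B x e^{- x} \cos{\left(x y \right)} + \frac{B^{3} y \sin^{2}{\left(x y \right)} \cos{\left(x y \right)}}{3} - 2 B^{2} x \sin{\left(x y \right)} \cos{\left(x y \right)}
This must equal f(x, y) identically; expanded, f = - 18 x \sin{\left(x y \right)} \cos{\left(x y \right)} - 18 x e^{- x} \cos{\left(x y \right)} - 9 y \sin^{2}{\left(x y \right)} \cos{\left(x y \right)} - 18 y e^{- x} \sin{\left(x y \right)} \cos{\left(x y \right)} - 9 y e^{- 2 x} \cos{\left(x y \right)} + 9 e^{- x} \sin^{2}{\left(x y \right)} + 18 e^{- 2 x} \sin{\left(x y \right)} + 9 e^{- 3 x}.
Matching coefficients of the independent functions:
  [e^{- 2 x} \sin{\left(x y \right)}]:  - \frac{2 A^{2} B}{3} = 18
  [e^{- x} \sin^{2}{\left(x y \right)}]:  - \frac{A B^{2}}{3} = 9
  [x e^{- x} \cos{\left(x y \right)}]:  - 2 A B = -18
  [x \sin{\left(x y \right)} \cos{\left(x y \right)}]:  - 2 B^{2} = -18
  [y e^{- 2 x} \cos{\left(x y \right)}]:  \frac{A^{2} B}{3} = -9
  [y \sin^{2}{\left(x y \right)} \cos{\left(x y \right)}]:  \frac{B^{3}}{3} = -9
  [y e^{- x} \sin{\left(x y \right)} \cos{\left(x y \right)}]:  \frac{2 A B^{2}}{3} = -18
  [e^{- 3 x}]:  - \frac{A^{3}}{3} = 9
Solving: A = -3, B = -3.
Check against the point condition:
  u(0, 0) = -3  ⟹  A = -3  ✓
Hence u(x, y) = - 3 \sin{\left(x y \right)} - 3 e^{- x}.

Answer: u(x, y) = - 3 \sin{\left(x y \right)} - 3 e^{- x}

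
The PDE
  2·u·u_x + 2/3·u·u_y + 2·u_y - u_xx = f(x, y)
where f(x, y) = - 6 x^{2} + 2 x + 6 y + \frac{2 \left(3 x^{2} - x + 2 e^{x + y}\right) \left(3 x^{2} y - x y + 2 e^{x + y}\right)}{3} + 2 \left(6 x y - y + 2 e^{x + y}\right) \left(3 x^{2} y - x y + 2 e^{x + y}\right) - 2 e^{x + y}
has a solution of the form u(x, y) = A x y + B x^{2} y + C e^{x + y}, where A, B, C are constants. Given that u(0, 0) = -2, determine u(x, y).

Substitute the ansatz u = A x y + B x^{2} y + C e^{x + y} into the left-hand side.
Derivatives of the ansatz:
  u_x = A y + 2 B x y + C e^{x} e^{y}
  u_y = A x + B x^{2} + C e^{x} e^{y}
  u_xx = 2 B y + C e^{x} e^{y}
Term by term:
  2·u·u_x = 2 A^{2} x y^{2} + 6 A B x^{2} y^{2} + 2 A C x y e^{x} e^{y} + 2 A C y e^{x} e^{y} + 4 B^{2} x^{3} y^{2} + 2 B C x^{2} y e^{x} e^{y} + 4 B C x y e^{x} e^{y} + 2 C^{2} e^{2 x} e^{2 y}
  2/3·u·u_y = \frac{2 A^{2} x^{2} y}{3} + \frac{4 A B x^{3} y}{3} + \frac{2 A C x y e^{x} e^{y}}{3} + \frac{2 A C x e^{x} e^{y}}{3} + \frac{2 B^{2} x^{4} y}{3} + \frac{2 B C x^{2} y e^{x} e^{y}}{3} + \frac{2 B C x^{2} e^{x} e^{y}}{3} + \frac{2 C^{2} e^{2 x} e^{2 y}}{3}
  2·u_y = 2 A x + 2 B x^{2} + 2 C e^{x} e^{y}
  -u_xx = - 2 B y - C e^{x} e^{y}
So the left-hand side equals
  \frac{2 A^{2} x^{2} y}{3} + 2 A^{2} x y^{2} + \frac{4 A B x^{3} y}{3} + 6 A B x^{2} y^{2} + \frac{8 A C x y e^{x} e^{y}}{3} + \frac{2 A C x e^{x} e^{y}}{3} + 2 A C y e^{x} e^{y} + 2 A x + \frac{2 B^{2} x^{4} y}{3} + 4 B^{2} x^{3} y^{2} + \frac{8 B C x^{2} y e^{x} e^{y}}{3} + \frac{2 B C x^{2} e^{x} e^{y}}{3} + 4 B C x y e^{x} e^{y} + 2 B x^{2} - 2 B y + \frac{8 C^{2} e^{2 x} e^{2 y}}{3} + C e^{x} e^{y}
This must equal f(x, y) identically; expanded, f = 6 x^{4} y + 36 x^{3} y^{2} - 4 x^{3} y - 18 x^{2} y^{2} + 16 x^{2} y e^{x} e^{y} + \frac{2 x^{2} y}{3} + 4 x^{2} e^{x} e^{y} - 6 x^{2} + 2 x y^{2} + \frac{56 x y e^{x} e^{y}}{3} - \frac{4 x e^{x} e^{y}}{3} + 2 x - 4 y e^{x} e^{y} + 6 y + \frac{32 e^{2 x} e^{2 y}}{3} - 2 e^{x} e^{y}.
Matching coefficients of the independent functions:
(each divided by its leading coefficient; functions giving the same equation are listed together)
  [x]:  A - 1 = 0
  [x^{2}, y]:  B + 3 = 0
  [x y^{2}, x^{2} y]:  A^{2} - 1 = 0
  [x^{2} y^{2}, x^{3} y]:  A B + 3 = 0
  [x^{3} y^{2}, x^{4} y]:  B^{2} - 9 = 0
  [e^{x} e^{y}]:  C + 2 = 0
  [e^{2 x} e^{2 y}]:  C^{2} - 4 = 0
  [x e^{x} e^{y}, y e^{x} e^{y}]:  A C + 2 = 0
  [x^{2} e^{x} e^{y}, x^{2} y e^{x} e^{y}]:  B C - 6 = 0
  [x y e^{x} e^{y}]:  A C + \frac{3 B C}{2} - 7 = 0
Solving: A = 1, B = -3, C = -2.
Check against the point condition:
  u(0, 0) = -2  ⟹  C = -2  ✓
Hence u(x, y) = - 3 x^{2} y + x y - 2 e^{x + y}.

Answer: u(x, y) = - 3 x^{2} y + x y - 2 e^{x + y}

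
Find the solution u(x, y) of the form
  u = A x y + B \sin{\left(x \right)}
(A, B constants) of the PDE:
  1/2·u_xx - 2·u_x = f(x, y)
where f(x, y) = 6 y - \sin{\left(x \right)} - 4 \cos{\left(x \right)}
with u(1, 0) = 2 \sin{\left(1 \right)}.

Substitute the ansatz u = A x y + B \sin{\left(x \right)} into the left-hand side.
Derivatives of the ansatz:
  u_xx = - B \sin{\left(x \right)}
  u_x = A y + B \cos{\left(x \right)}
Term by term:
  1/2·u_xx = - \frac{B \sin{\left(x \right)}}{2}
  -2·u_x = - 2 A y - 2 B \cos{\left(x \right)}
So the left-hand side equals
  - 2 A y - \frac{B \sin{\left(x \right)}}{2} - 2 B \cos{\left(x \right)}
This must equal f(x, y) = 6 y - \sin{\left(x \right)} - 4 \cos{\left(x \right)} identically.
Matching coefficients of the independent functions:
  [y]:  - 2 A = 6
  [\sin{\left(x \right)}]:  - \frac{B}{2} = -1
  [\cos{\left(x \right)}]:  - 2 B = -4
Solving: A = -3, B = 2.
Check against the point condition:
  u(1, 0) = 2 \sin{\left(1 \right)}  ⟹  B \sin{\left(1 \right)} = 2 \sin{\left(1 \right)}  ✓
Hence u(x, y) = - 3 x y + 2 \sin{\left(x \right)}.

Answer: u(x, y) = - 3 x y + 2 \sin{\left(x \right)}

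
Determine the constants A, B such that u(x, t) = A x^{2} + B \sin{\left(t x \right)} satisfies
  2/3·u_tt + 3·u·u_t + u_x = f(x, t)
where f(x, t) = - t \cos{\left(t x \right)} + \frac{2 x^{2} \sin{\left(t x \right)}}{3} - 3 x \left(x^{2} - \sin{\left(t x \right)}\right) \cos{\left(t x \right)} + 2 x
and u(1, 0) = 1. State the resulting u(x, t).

Substitute the ansatz u = A x^{2} + B \sin{\left(t x \right)} into the left-hand side.
Derivatives of the ansatz:
  u_tt = - B x^{2} \sin{\left(t x \right)}
  u_t = B x \cos{\left(t x \right)}
  u_x = 2 A x + B t \cos{\left(t x \right)}
Term by term:
  2/3·u_tt = - \frac{2 B x^{2} \sin{\left(t x \right)}}{3}
  3·u·u_t = 3 A B x^{3} \cos{\left(t x \right)} + 3 B^{2} x \sin{\left(t x \right)} \cos{\left(t x \right)}
  u_x = 2 A x + B t \cos{\left(t x \right)}
So the left-hand side equals
  3 A B x^{3} \cos{\left(t x \right)} + 2 A x + 3 B^{2} x \sin{\left(t x \right)} \cos{\left(t x \right)} + B t \cos{\left(t x \right)} - \frac{2 B x^{2} \sin{\left(t x \right)}}{3}
This must equal f(x, t) identically; expanded, f = - t \cos{\left(t x \right)} - 3 x^{3} \cos{\left(t x \right)} + \frac{2 x^{2} \sin{\left(t x \right)}}{3} + 3 x \sin{\left(t x \right)} \cos{\left(t x \right)} + 2 x.
Matching coefficients of the independent functions:
  [x]:  2 A = 2
  [t \cos{\left(t x \right)}]:  B = -1
  [x^{2} \sin{\left(t x \right)}]:  - \frac{2 B}{3} = \frac{2}{3}
  [x^{3} \cos{\left(t x \right)}]:  3 A B = -3
  [x \sin{\left(t x \right)} \cos{\left(t x \right)}]:  3 B^{2} = 3
Solving: A = 1, B = -1.
Check against the point condition:
  u(1, 0) = 1  ⟹  A = 1  ✓
Hence u(x, t) = x^{2} - \sin{\left(t x \right)}.

Answer: u(x, t) = x^{2} - \sin{\left(t x \right)}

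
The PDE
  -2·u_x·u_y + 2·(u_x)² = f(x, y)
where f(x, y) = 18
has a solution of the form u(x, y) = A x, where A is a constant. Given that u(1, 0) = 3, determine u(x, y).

Substitute the ansatz u = A x into the left-hand side.
Derivatives of the ansatz:
  u_x = A
  u_y = 0
Term by term:
  -2·u_x·u_y = 0
  2·(u_x)² = 2 A^{2}
So the left-hand side equals
  2 A^{2}
This must equal f(x, y) = 18 identically.
Matching coefficients of the independent functions:
  [constant term]:  2 A^{2} = 18
These equations allow (A) = (-3) or (3).
Impose the point condition(s):
  u(1, 0) = 3  ⟹  A = 3
Only A = 3 satisfies everything.
Hence u(x, y) = 3 x.

Answer: u(x, y) = 3 x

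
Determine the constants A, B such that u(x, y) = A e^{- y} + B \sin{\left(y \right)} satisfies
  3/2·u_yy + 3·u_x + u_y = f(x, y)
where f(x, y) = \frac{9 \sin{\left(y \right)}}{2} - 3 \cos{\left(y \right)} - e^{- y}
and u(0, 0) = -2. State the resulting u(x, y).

Answer: u(x, y) = - 3 \sin{\left(y \right)} - 2 e^{- y}

Derivation:
Substitute the ansatz u = A e^{- y} + B \sin{\left(y \right)} into the left-hand side.
Derivatives of the ansatz:
  u_yy = A e^{- y} - B \sin{\left(y \right)}
  u_x = 0
  u_y = - A e^{- y} + B \cos{\left(y \right)}
Term by term:
  3/2·u_yy = \frac{3 A e^{- y}}{2} - \frac{3 B \sin{\left(y \right)}}{2}
  3·u_x = 0
  u_y = - A e^{- y} + B \cos{\left(y \right)}
So the left-hand side equals
  \frac{A e^{- y}}{2} - \frac{3 B \sin{\left(y \right)}}{2} + B \cos{\left(y \right)}
This must equal f(x, y) = \frac{9 \sin{\left(y \right)}}{2} - 3 \cos{\left(y \right)} - e^{- y} identically.
Matching coefficients of the independent functions:
  [e^{- y}]:  \frac{A}{2} = -1
  [\sin{\left(y \right)}]:  - \frac{3 B}{2} = \frac{9}{2}
  [\cos{\left(y \right)}]:  B = -3
Solving: A = -2, B = -3.
Check against the point condition:
  u(0, 0) = -2  ⟹  A = -2  ✓
Hence u(x, y) = - 3 \sin{\left(y \right)} - 2 e^{- y}.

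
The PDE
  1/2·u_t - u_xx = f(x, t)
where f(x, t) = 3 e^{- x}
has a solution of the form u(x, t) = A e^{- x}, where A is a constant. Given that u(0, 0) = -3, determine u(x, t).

Substitute the ansatz u = A e^{- x} into the left-hand side.
Derivatives of the ansatz:
  u_t = 0
  u_xx = A e^{- x}
Term by term:
  1/2·u_t = 0
  -u_xx = - A e^{- x}
So the left-hand side equals
  - A e^{- x}
This must equal f(x, t) = 3 e^{- x} identically.
Matching coefficients of the independent functions:
  [e^{- x}]:  - A = 3
Solving: A = -3.
Check against the point condition:
  u(0, 0) = -3  ⟹  A = -3  ✓
Hence u(x, t) = - 3 e^{- x}.

Answer: u(x, t) = - 3 e^{- x}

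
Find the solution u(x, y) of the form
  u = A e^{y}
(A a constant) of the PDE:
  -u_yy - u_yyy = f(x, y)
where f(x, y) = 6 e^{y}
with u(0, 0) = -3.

Substitute the ansatz u = A e^{y} into the left-hand side.
Derivatives of the ansatz:
  u_yy = A e^{y}
  u_yyy = A e^{y}
Term by term:
  -u_yy = - A e^{y}
  -u_yyy = - A e^{y}
So the left-hand side equals
  - 2 A e^{y}
This must equal f(x, y) = 6 e^{y} identically.
Matching coefficients of the independent functions:
  [e^{y}]:  - 2 A = 6
Solving: A = -3.
Check against the point condition:
  u(0, 0) = -3  ⟹  A = -3  ✓
Hence u(x, y) = - 3 e^{y}.

Answer: u(x, y) = - 3 e^{y}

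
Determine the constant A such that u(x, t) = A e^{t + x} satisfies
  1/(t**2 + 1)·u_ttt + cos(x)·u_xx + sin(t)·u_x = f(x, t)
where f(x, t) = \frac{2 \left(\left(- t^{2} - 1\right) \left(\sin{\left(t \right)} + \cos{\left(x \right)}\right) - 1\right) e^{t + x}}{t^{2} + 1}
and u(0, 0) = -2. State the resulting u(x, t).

Substitute the ansatz u = A e^{t + x} into the left-hand side.
Derivatives of the ansatz:
  u_ttt = A e^{t} e^{x}
  u_xx = A e^{t} e^{x}
  u_x = A e^{t} e^{x}
Term by term:
  1/(t**2 + 1)·u_ttt = \frac{A e^{t} e^{x}}{t^{2} + 1}
  cos(x)·u_xx = A e^{t} e^{x} \cos{\left(x \right)}
  sin(t)·u_x = A e^{t} e^{x} \sin{\left(t \right)}
So the left-hand side equals
  A e^{t} e^{x} \sin{\left(t \right)} + A e^{t} e^{x} \cos{\left(x \right)} + \frac{A e^{t} e^{x}}{t^{2} + 1}
This must equal f(x, t) identically; expanded, f = - 2 e^{t} e^{x} \sin{\left(t \right)} - 2 e^{t} e^{x} \cos{\left(x \right)} - \frac{2 e^{t} e^{x}}{t^{2} + 1}.
Matching coefficients of the independent functions:
  [\frac{e^{t} e^{x}}{t^{2} + 1}, e^{t} e^{x} \sin{\left(t \right)}, e^{t} e^{x} \cos{\left(x \right)}]:  A = -2
Solving: A = -2.
Check against the point condition:
  u(0, 0) = -2  ⟹  A = -2  ✓
Hence u(x, t) = - 2 e^{t + x}.

Answer: u(x, t) = - 2 e^{t + x}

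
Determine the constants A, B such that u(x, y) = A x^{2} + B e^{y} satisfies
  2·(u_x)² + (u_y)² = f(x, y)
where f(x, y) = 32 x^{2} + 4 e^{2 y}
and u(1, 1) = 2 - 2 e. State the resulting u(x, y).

Substitute the ansatz u = A x^{2} + B e^{y} into the left-hand side.
Derivatives of the ansatz:
  u_x = 2 A x
  u_y = B e^{y}
Term by term:
  2·(u_x)² = 8 A^{2} x^{2}
  (u_y)² = B^{2} e^{2 y}
So the left-hand side equals
  8 A^{2} x^{2} + B^{2} e^{2 y}
This must equal f(x, y) = 32 x^{2} + 4 e^{2 y} identically.
Matching coefficients of the independent functions:
  [x^{2}]:  8 A^{2} = 32
  [e^{2 y}]:  B^{2} = 4
These equations allow (A, B) = (-2, -2) or (-2, 2) or (2, -2) or (2, 2).
Impose the point condition(s):
  u(1, 1) = 2 - 2 e  ⟹  A + e B = 2 - 2 e
Only A = 2, B = -2 satisfies everything.
Hence u(x, y) = 2 x^{2} - 2 e^{y}.

Answer: u(x, y) = 2 x^{2} - 2 e^{y}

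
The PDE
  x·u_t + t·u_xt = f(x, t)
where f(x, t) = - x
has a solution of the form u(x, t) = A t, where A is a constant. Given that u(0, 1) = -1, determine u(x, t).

Substitute the ansatz u = A t into the left-hand side.
Derivatives of the ansatz:
  u_t = A
  u_xt = 0
Term by term:
  x·u_t = A x
  t·u_xt = 0
So the left-hand side equals
  A x
This must equal f(x, t) = - x identically.
Matching coefficients of the independent functions:
  [x]:  A = -1
Solving: A = -1.
Check against the point condition:
  u(0, 1) = -1  ⟹  A = -1  ✓
Hence u(x, t) = - t.

Answer: u(x, t) = - t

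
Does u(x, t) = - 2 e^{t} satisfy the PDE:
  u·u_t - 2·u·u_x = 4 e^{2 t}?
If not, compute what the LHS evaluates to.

Evaluate each term of the left-hand side for u = - 2 e^{t}.
Derivatives:
  u_t = - 2 e^{t}
  u_x = 0
Terms:
  u·u_t = 4 e^{2 t}
  -2·u·u_x = 0
Sum: LHS = 4 e^{2 t}
This is exactly the given right-hand side, so u is a solution.

Answer: Yes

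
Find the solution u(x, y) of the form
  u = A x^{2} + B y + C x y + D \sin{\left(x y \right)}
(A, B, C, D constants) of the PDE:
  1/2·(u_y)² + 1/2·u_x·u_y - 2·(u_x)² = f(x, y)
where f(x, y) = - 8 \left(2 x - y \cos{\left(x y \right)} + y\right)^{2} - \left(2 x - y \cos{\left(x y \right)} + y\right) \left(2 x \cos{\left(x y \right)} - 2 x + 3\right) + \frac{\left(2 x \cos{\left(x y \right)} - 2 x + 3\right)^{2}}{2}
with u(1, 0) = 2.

Substitute the ansatz u = A x^{2} + B y + C x y + D \sin{\left(x y \right)} into the left-hand side.
Derivatives of the ansatz:
  u_y = B + C x + D x \cos{\left(x y \right)}
  u_x = 2 A x + C y + D y \cos{\left(x y \right)}
Term by term:
  1/2·(u_y)² = \frac{B^{2}}{2} + B C x + B D x \cos{\left(x y \right)} + \frac{C^{2} x^{2}}{2} + C D x^{2} \cos{\left(x y \right)} + \frac{D^{2} x^{2} \cos^{2}{\left(x y \right)}}{2}
  1/2·u_x·u_y = A B x + A C x^{2} + A D x^{2} \cos{\left(x y \right)} + \frac{B C y}{2} + \frac{B D y \cos{\left(x y \right)}}{2} + \frac{C^{2} x y}{2} + C D x y \cos{\left(x y \right)} + \frac{D^{2} x y \cos^{2}{\left(x y \right)}}{2}
  -2·(u_x)² = - 8 A^{2} x^{2} - 8 A C x y - 8 A D x y \cos{\left(x y \right)} - 2 C^{2} y^{2} - 4 C D y^{2} \cos{\left(x y \right)} - 2 D^{2} y^{2} \cos^{2}{\left(x y \right)}
So the left-hand side equals
  - 8 A^{2} x^{2} + A B x + A C x^{2} - 8 A C x y + A D x^{2} \cos{\left(x y \right)} - 8 A D x y \cos{\left(x y \right)} + \frac{B^{2}}{2} + B C x + \frac{B C y}{2} + B D x \cos{\left(x y \right)} + \frac{B D y \cos{\left(x y \right)}}{2} + \frac{C^{2} x^{2}}{2} + \frac{C^{2} x y}{2} - 2 C^{2} y^{2} + C D x^{2} \cos{\left(x y \right)} + C D x y \cos{\left(x y \right)} - 4 C D y^{2} \cos{\left(x y \right)} + \frac{D^{2} x^{2} \cos^{2}{\left(x y \right)}}{2} + \frac{D^{2} x y \cos^{2}{\left(x y \right)}}{2} - 2 D^{2} y^{2} \cos^{2}{\left(x y \right)}
This must equal f(x, y) identically; expanded, f = 2 x^{2} \cos^{2}{\left(x y \right)} - 8 x^{2} \cos{\left(x y \right)} - 26 x^{2} + 2 x y \cos^{2}{\left(x y \right)} + 28 x y \cos{\left(x y \right)} - 30 x y + 6 x \cos{\left(x y \right)} - 12 x - 8 y^{2} \cos^{2}{\left(x y \right)} + 16 y^{2} \cos{\left(x y \right)} - 8 y^{2} + 3 y \cos{\left(x y \right)} - 3 y + \frac{9}{2}.
Matching coefficients of the independent functions:
  [constant term]:  \frac{B^{2}}{2} = \frac{9}{2}
  [x]:  A B + B C = -12
  [x^{2}]:  - 8 A^{2} + A C + \frac{C^{2}}{2} = -26
  [y]:  \frac{B C}{2} = -3
  [y^{2}]:  - 2 C^{2} = -8
  [x y]:  - 8 A C + \frac{C^{2}}{2} = -30
  [x \cos{\left(x y \right)}]:  B D = 6
  [x^{2} \cos{\left(x y \right)}]:  A D + C D = -8
  [x^{2} \cos^{2}{\left(x y \right)}, x y \cos^{2}{\left(x y \right)}]:  \frac{D^{2}}{2} = 2
  [y \cos{\left(x y \right)}]:  \frac{B D}{2} = 3
  [y^{2} \cos{\left(x y \right)}]:  - 4 C D = 16
  [y^{2} \cos^{2}{\left(x y \right)}]:  - 2 D^{2} = -8
  [x y \cos{\left(x y \right)}]:  - 8 A D + C D = 28
These equations allow (A, B, C, D) = (-2, 3, -2, 2) or (2, -3, 2, -2).
Impose the point condition(s):
  u(1, 0) = 2  ⟹  A = 2
Only A = 2, B = -3, C = 2, D = -2 satisfies everything.
Hence u(x, y) = 2 x^{2} + 2 x y - 3 y - 2 \sin{\left(x y \right)}.

Answer: u(x, y) = 2 x^{2} + 2 x y - 3 y - 2 \sin{\left(x y \right)}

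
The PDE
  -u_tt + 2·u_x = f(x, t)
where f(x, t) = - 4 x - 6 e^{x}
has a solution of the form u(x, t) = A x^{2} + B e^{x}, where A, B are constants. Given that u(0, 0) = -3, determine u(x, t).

Substitute the ansatz u = A x^{2} + B e^{x} into the left-hand side.
Derivatives of the ansatz:
  u_tt = 0
  u_x = 2 A x + B e^{x}
Term by term:
  -u_tt = 0
  2·u_x = 4 A x + 2 B e^{x}
So the left-hand side equals
  4 A x + 2 B e^{x}
This must equal f(x, t) = - 4 x - 6 e^{x} identically.
Matching coefficients of the independent functions:
  [x]:  4 A = -4
  [e^{x}]:  2 B = -6
Solving: A = -1, B = -3.
Check against the point condition:
  u(0, 0) = -3  ⟹  B = -3  ✓
Hence u(x, t) = - x^{2} - 3 e^{x}.

Answer: u(x, t) = - x^{2} - 3 e^{x}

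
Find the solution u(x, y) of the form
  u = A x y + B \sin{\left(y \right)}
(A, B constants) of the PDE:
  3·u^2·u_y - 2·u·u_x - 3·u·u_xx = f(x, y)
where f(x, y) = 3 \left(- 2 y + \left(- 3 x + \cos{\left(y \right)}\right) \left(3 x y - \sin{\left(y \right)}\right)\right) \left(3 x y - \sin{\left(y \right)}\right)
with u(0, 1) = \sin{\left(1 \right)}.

Substitute the ansatz u = A x y + B \sin{\left(y \right)} into the left-hand side.
Derivatives of the ansatz:
  u_y = A x + B \cos{\left(y \right)}
  u_x = A y
  u_xx = 0
Term by term:
  3·u^2·u_y = 3 A^{3} x^{3} y^{2} + 3 A^{2} B x^{2} y^{2} \cos{\left(y \right)} + 6 A^{2} B x^{2} y \sin{\left(y \right)} + 6 A B^{2} x y \sin{\left(y \right)} \cos{\left(y \right)} + 3 A B^{2} x \sin^{2}{\left(y \right)} + 3 B^{3} \sin^{2}{\left(y \right)} \cos{\left(y \right)}
  -2·u·u_x = - 2 A^{2} x y^{2} - 2 A B y \sin{\left(y \right)}
  -3·u·u_xx = 0
So the left-hand side equals
  3 A^{3} x^{3} y^{2} + 3 A^{2} B x^{2} y^{2} \cos{\left(y \right)} + 6 A^{2} B x^{2} y \sin{\left(y \right)} - 2 A^{2} x y^{2} + 6 A B^{2} x y \sin{\left(y \right)} \cos{\left(y \right)} + 3 A B^{2} x \sin^{2}{\left(y \right)} - 2 A B y \sin{\left(y \right)} + 3 B^{3} \sin^{2}{\left(y \right)} \cos{\left(y \right)}
This must equal f(x, y) identically; expanded, f = - 81 x^{3} y^{2} + 27 x^{2} y^{2} \cos{\left(y \right)} + 54 x^{2} y \sin{\left(y \right)} - 18 x y^{2} - 18 x y \sin{\left(y \right)} \cos{\left(y \right)} - 9 x \sin^{2}{\left(y \right)} + 6 y \sin{\left(y \right)} + 3 \sin^{2}{\left(y \right)} \cos{\left(y \right)}.
Matching coefficients of the independent functions:
  [x y^{2}]:  - 2 A^{2} = -18
  [x \sin^{2}{\left(y \right)}]:  3 A B^{2} = -9
  [x^{3} y^{2}]:  3 A^{3} = -81
  [y \sin{\left(y \right)}]:  - 2 A B = 6
  [\sin^{2}{\left(y \right)} \cos{\left(y \right)}]:  3 B^{3} = 3
  [x^{2} y \sin{\left(y \right)}]:  6 A^{2} B = 54
  [x^{2} y^{2} \cos{\left(y \right)}]:  3 A^{2} B = 27
  [x y \sin{\left(y \right)} \cos{\left(y \right)}]:  6 A B^{2} = -18
Solving: A = -3, B = 1.
Check against the point condition:
  u(0, 1) = \sin{\left(1 \right)}  ⟹  B \sin{\left(1 \right)} = \sin{\left(1 \right)}  ✓
Hence u(x, y) = - 3 x y + \sin{\left(y \right)}.

Answer: u(x, y) = - 3 x y + \sin{\left(y \right)}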